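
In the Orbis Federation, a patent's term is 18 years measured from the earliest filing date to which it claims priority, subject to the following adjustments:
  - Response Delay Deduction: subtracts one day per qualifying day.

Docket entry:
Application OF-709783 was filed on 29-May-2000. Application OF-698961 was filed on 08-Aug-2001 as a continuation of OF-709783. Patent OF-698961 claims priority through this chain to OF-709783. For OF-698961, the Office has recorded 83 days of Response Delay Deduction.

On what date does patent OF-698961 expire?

Earliest priority filing: 29 May 2000.
Base term: 29 May 2000 + 18 years → 29 May 2018.
Response Delay Deduction: −83 days → 7 March 2018.

2018-03-07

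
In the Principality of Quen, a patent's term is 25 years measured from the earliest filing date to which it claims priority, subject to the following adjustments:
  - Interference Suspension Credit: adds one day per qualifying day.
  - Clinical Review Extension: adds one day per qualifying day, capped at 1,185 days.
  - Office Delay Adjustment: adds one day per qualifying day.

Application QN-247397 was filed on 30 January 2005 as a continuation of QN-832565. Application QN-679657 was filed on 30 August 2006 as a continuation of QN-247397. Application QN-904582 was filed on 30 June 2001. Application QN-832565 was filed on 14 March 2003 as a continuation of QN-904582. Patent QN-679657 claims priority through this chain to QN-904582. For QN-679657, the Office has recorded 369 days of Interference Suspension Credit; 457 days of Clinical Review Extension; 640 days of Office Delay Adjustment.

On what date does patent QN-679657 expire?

Earliest priority filing: 30 June 2001.
Base term: 30 June 2001 + 25 years → 30 June 2026.
Interference Suspension Credit: +369 days → 4 July 2027.
Clinical Review Extension: 457 days (within the 1185-day cap) → +457 days → 3 October 2028.
Office Delay Adjustment: +640 days → 5 July 2030.

2030-07-05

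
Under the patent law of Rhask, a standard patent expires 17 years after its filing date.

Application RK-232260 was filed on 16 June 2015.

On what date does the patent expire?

June 16, 2032

Filing date + 17 years → 16 June 2032.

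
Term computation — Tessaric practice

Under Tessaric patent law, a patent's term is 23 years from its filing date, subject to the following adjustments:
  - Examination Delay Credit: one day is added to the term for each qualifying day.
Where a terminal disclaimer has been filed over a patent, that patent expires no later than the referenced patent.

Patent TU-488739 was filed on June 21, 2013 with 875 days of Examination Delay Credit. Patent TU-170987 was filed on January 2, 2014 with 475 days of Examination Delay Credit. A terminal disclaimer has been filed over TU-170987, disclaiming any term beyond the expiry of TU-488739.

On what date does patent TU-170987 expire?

April 22, 2038

Natural term of TU-170987:
  Base: filing + 23 years → 2 January 2037.
  Examination Delay Credit: +475 days → 22 April 2038.
Expiry of referenced patent TU-488739:
  Base: filing + 23 years → 21 June 2036.
  Examination Delay Credit: +875 days → 13 November 2038.
Terminal disclaimer: TU-170987 expires on the earlier of 22 April 2038 and 13 November 2038.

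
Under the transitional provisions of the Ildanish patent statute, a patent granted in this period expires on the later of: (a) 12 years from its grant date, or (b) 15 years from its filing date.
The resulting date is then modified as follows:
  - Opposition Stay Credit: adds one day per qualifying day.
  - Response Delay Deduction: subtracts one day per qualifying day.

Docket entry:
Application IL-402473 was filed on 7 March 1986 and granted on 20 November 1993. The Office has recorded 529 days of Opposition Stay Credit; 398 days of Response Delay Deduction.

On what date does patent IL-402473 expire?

(a) grant + 12 years → 20 November 2005.
(b) filing + 15 years → 7 March 2001.
Later of the two: 20 November 2005.
Opposition Stay Credit: +529 days → 3 May 2007.
Response Delay Deduction: −398 days → 31 March 2006.

2006-03-31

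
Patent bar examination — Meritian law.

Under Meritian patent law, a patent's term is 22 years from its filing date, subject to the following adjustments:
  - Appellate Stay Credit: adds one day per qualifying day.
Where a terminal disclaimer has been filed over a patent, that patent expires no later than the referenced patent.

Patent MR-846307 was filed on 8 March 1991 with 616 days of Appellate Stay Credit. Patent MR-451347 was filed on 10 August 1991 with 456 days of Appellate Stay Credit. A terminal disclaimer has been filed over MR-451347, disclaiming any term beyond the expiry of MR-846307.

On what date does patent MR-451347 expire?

November 9, 2014

Natural term of MR-451347:
  Base: filing + 22 years → 10 August 2013.
  Appellate Stay Credit: +456 days → 9 November 2014.
Expiry of referenced patent MR-846307:
  Base: filing + 22 years → 8 March 2013.
  Appellate Stay Credit: +616 days → 14 November 2014.
Terminal disclaimer: MR-451347 expires on the earlier of 9 November 2014 and 14 November 2014.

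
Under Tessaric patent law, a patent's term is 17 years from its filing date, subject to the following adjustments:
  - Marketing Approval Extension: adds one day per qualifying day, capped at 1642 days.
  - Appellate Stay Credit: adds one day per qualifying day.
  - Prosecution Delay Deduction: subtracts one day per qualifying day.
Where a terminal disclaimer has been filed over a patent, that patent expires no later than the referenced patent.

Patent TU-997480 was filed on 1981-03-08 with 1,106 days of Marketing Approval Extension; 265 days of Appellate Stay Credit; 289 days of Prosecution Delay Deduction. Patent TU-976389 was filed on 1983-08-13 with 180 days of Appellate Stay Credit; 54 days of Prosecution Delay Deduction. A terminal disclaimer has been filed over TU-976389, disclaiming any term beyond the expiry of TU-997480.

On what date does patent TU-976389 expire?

Natural term of TU-976389:
  Base: filing + 17 years → 13 August 2000.
  Appellate Stay Credit: +180 days → 9 February 2001.
  Prosecution Delay Deduction: −54 days → 17 December 2000.
Expiry of referenced patent TU-997480:
  Base: filing + 17 years → 8 March 1998.
  Marketing Approval Extension: 1106 days (within the 1642-day cap) → +1106 days → 18 March 2001.
  Appellate Stay Credit: +265 days → 8 December 2001.
  Prosecution Delay Deduction: −289 days → 22 February 2001.
Terminal disclaimer: TU-976389 expires on the earlier of 17 December 2000 and 22 February 2001.

2000-12-17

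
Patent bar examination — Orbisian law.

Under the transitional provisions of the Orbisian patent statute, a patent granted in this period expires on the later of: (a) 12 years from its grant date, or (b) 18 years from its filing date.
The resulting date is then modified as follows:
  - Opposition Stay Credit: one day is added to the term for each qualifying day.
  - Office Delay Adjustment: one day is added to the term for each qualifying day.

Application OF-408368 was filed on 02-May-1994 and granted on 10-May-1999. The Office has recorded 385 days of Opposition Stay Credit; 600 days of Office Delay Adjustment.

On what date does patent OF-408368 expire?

2015-01-12

(a) grant + 12 years → 10 May 2011.
(b) filing + 18 years → 2 May 2012.
Later of the two: 2 May 2012.
Opposition Stay Credit: +385 days → 22 May 2013.
Office Delay Adjustment: +600 days → 12 January 2015.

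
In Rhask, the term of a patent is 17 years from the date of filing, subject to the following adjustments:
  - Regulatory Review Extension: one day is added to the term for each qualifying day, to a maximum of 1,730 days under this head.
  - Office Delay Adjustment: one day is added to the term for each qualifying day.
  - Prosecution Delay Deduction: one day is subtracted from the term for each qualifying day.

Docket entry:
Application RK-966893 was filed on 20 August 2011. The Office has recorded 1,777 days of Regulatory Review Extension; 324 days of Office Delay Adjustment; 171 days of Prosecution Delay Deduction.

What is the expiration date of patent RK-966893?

2033-10-16

Base term: filing date + 17 years → 20 August 2028.
Regulatory Review Extension: 1777 days claimed exceeds the 1730-day cap, so +1730 days → 16 May 2033.
Office Delay Adjustment: +324 days → 5 April 2034.
Prosecution Delay Deduction: −171 days → 16 October 2033.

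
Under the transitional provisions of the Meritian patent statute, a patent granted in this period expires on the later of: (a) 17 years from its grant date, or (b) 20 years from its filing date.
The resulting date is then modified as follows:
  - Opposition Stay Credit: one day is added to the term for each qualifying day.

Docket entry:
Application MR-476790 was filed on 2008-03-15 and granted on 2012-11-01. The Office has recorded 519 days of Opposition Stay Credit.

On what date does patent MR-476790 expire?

(a) grant + 17 years → 1 November 2029.
(b) filing + 20 years → 15 March 2028.
Later of the two: 1 November 2029.
Opposition Stay Credit: +519 days → 4 April 2031.

April 4, 2031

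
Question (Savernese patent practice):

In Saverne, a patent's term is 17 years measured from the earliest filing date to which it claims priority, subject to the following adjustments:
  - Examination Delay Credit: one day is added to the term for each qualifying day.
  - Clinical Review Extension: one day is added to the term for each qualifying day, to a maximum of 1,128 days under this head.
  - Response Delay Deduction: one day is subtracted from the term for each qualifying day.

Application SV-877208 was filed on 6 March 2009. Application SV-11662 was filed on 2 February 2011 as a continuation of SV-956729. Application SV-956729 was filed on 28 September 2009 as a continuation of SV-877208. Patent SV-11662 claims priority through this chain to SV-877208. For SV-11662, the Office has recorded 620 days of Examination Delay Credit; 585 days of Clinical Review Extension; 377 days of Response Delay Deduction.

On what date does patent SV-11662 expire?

2028-06-11

Earliest priority filing: 6 March 2009.
Base term: 6 March 2009 + 17 years → 6 March 2026.
Examination Delay Credit: +620 days → 16 November 2027.
Clinical Review Extension: 585 days (within the 1128-day cap) → +585 days → 23 June 2029.
Response Delay Deduction: −377 days → 11 June 2028.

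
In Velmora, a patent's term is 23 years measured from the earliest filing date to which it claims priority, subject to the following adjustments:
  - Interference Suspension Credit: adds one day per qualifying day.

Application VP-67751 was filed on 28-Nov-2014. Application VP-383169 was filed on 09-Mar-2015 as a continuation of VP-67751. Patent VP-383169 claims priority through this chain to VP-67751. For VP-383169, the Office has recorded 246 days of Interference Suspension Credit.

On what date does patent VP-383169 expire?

Earliest priority filing: 28 November 2014.
Base term: 28 November 2014 + 23 years → 28 November 2037.
Interference Suspension Credit: +246 days → 1 August 2038.

2038-08-01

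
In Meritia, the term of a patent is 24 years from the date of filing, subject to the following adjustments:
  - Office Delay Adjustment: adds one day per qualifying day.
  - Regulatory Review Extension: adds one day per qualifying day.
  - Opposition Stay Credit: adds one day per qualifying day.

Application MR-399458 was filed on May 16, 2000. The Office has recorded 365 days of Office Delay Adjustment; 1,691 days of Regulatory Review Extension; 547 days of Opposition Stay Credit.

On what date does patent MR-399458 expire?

July 2, 2031

Base term: filing date + 24 years → 16 May 2024.
Office Delay Adjustment: +365 days → 16 May 2025.
Regulatory Review Extension: +1691 days → 1 January 2030.
Opposition Stay Credit: +547 days → 2 July 2031.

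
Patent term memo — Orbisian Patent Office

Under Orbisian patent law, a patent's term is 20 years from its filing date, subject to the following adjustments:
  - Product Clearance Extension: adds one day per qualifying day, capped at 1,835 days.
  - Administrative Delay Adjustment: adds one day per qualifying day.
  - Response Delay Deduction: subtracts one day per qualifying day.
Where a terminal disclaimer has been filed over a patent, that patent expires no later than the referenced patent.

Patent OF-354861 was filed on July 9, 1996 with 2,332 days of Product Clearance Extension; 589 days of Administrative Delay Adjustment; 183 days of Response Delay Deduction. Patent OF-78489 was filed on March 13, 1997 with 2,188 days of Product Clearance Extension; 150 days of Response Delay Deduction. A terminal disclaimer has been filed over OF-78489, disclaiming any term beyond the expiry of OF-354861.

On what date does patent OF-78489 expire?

October 23, 2021

Natural term of OF-78489:
  Base: filing + 20 years → 13 March 2017.
  Product Clearance Extension: 2188 days claimed exceeds the 1835-day cap, so +1835 days → 22 March 2022.
  Response Delay Deduction: −150 days → 23 October 2021.
Expiry of referenced patent OF-354861:
  Base: filing + 20 years → 9 July 2016.
  Product Clearance Extension: 2332 days claimed exceeds the 1835-day cap, so +1835 days → 18 July 2021.
  Administrative Delay Adjustment: +589 days → 27 February 2023.
  Response Delay Deduction: −183 days → 28 August 2022.
Terminal disclaimer: OF-78489 expires on the earlier of 23 October 2021 and 28 August 2022.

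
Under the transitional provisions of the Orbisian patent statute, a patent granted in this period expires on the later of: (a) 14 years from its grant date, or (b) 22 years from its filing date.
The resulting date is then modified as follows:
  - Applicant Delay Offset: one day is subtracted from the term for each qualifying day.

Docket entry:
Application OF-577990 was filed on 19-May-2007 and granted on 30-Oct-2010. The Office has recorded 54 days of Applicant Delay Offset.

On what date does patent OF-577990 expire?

2029-03-26

(a) grant + 14 years → 30 October 2024.
(b) filing + 22 years → 19 May 2029.
Later of the two: 19 May 2029.
Applicant Delay Offset: −54 days → 26 March 2029.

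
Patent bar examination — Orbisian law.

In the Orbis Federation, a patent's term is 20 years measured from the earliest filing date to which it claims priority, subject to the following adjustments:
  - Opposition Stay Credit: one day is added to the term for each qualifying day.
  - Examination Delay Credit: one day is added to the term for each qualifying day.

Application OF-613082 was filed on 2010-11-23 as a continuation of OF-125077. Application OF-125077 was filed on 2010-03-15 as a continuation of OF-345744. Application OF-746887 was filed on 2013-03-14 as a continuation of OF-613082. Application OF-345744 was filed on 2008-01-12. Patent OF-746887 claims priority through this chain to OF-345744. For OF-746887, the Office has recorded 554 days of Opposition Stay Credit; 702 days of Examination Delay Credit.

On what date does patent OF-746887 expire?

Earliest priority filing: 12 January 2008.
Base term: 12 January 2008 + 20 years → 12 January 2028.
Opposition Stay Credit: +554 days → 19 July 2029.
Examination Delay Credit: +702 days → 21 June 2031.

2031-06-21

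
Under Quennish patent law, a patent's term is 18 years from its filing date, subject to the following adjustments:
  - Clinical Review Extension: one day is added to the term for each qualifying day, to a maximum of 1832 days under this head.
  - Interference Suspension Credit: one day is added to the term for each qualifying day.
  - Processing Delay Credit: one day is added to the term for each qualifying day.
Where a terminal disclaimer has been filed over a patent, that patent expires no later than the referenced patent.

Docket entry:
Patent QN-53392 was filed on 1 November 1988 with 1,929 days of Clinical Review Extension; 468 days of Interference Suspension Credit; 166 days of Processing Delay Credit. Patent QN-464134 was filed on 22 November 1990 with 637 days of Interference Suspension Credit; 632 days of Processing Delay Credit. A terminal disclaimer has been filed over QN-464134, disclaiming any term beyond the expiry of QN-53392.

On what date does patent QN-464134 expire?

Natural term of QN-464134:
  Base: filing + 18 years → 22 November 2008.
  Interference Suspension Credit: +637 days → 21 August 2010.
  Processing Delay Credit: +632 days → 14 May 2012.
Expiry of referenced patent QN-53392:
  Base: filing + 18 years → 1 November 2006.
  Clinical Review Extension: 1929 days claimed exceeds the 1832-day cap, so +1832 days → 7 November 2011.
  Interference Suspension Credit: +468 days → 17 February 2013.
  Processing Delay Credit: +166 days → 2 August 2013.
Terminal disclaimer: QN-464134 expires on the earlier of 14 May 2012 and 2 August 2013.

2012-05-14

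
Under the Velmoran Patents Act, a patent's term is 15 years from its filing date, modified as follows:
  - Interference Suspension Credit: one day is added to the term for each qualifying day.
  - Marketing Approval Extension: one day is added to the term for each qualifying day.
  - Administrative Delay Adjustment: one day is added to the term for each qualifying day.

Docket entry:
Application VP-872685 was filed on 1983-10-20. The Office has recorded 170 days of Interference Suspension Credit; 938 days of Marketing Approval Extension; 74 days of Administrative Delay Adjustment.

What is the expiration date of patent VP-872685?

Base term: filing date + 15 years → 20 October 1998.
Interference Suspension Credit: +170 days → 8 April 1999.
Marketing Approval Extension: +938 days → 1 November 2001.
Administrative Delay Adjustment: +74 days → 14 January 2002.

2002-01-14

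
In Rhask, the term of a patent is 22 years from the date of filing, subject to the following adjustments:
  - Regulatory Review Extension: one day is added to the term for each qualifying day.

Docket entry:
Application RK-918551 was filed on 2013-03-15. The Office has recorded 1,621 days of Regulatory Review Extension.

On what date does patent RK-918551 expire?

August 22, 2039

Base term: filing date + 22 years → 15 March 2035.
Regulatory Review Extension: +1621 days → 22 August 2039.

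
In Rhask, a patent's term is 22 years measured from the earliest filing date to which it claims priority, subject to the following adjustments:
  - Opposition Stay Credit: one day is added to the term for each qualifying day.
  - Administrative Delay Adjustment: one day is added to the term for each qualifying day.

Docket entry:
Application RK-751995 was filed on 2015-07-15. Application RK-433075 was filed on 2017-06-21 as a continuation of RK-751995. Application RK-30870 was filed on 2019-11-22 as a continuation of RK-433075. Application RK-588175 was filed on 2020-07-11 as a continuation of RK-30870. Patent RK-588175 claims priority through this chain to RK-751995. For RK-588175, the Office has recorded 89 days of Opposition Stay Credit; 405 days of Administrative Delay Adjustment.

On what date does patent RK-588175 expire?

2038-11-21

Earliest priority filing: 15 July 2015.
Base term: 15 July 2015 + 22 years → 15 July 2037.
Opposition Stay Credit: +89 days → 12 October 2037.
Administrative Delay Adjustment: +405 days → 21 November 2038.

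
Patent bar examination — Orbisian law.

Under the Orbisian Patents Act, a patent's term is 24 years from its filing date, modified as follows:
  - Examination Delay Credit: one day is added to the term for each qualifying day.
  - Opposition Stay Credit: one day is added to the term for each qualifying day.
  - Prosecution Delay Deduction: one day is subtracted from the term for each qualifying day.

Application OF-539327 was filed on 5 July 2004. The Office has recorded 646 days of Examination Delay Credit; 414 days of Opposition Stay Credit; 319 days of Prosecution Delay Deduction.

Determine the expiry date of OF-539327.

July 16, 2030

Base term: filing date + 24 years → 5 July 2028.
Examination Delay Credit: +646 days → 12 April 2030.
Opposition Stay Credit: +414 days → 31 May 2031.
Prosecution Delay Deduction: −319 days → 16 July 2030.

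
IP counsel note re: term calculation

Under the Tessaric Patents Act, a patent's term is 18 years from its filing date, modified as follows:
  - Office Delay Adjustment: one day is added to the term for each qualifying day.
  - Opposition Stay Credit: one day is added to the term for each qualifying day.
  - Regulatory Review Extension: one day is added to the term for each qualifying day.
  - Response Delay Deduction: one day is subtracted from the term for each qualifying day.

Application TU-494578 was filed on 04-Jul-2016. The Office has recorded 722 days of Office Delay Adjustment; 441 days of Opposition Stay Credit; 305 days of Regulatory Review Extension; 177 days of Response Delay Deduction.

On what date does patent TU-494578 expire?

Base term: filing date + 18 years → 4 July 2034.
Office Delay Adjustment: +722 days → 25 June 2036.
Opposition Stay Credit: +441 days → 9 September 2037.
Regulatory Review Extension: +305 days → 11 July 2038.
Response Delay Deduction: −177 days → 15 January 2038.

2038-01-15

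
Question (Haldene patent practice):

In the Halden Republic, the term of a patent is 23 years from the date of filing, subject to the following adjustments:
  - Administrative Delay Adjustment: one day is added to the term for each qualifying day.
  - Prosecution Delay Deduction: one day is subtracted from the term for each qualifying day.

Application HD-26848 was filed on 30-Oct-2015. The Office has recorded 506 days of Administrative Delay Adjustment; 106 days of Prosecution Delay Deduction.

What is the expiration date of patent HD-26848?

2039-12-04

Base term: filing date + 23 years → 30 October 2038.
Administrative Delay Adjustment: +506 days → 19 March 2040.
Prosecution Delay Deduction: −106 days → 4 December 2039.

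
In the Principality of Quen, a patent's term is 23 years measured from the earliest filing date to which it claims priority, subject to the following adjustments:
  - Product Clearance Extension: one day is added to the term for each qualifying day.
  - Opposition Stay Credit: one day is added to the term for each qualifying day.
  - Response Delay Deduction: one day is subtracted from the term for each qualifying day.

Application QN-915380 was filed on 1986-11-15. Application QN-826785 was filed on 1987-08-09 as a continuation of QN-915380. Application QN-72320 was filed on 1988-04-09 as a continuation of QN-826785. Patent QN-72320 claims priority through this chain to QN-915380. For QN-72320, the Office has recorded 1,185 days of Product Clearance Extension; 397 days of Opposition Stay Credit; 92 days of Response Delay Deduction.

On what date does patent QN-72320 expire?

December 14, 2013

Earliest priority filing: 15 November 1986.
Base term: 15 November 1986 + 23 years → 15 November 2009.
Product Clearance Extension: +1185 days → 12 February 2013.
Opposition Stay Credit: +397 days → 16 March 2014.
Response Delay Deduction: −92 days → 14 December 2013.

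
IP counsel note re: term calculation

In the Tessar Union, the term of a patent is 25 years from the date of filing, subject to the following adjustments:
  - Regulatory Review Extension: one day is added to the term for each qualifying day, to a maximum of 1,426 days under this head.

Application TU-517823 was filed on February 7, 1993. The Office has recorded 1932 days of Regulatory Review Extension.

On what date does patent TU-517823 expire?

January 3, 2022

Base term: filing date + 25 years → 7 February 2018.
Regulatory Review Extension: 1932 days claimed exceeds the 1426-day cap, so +1426 days → 3 January 2022.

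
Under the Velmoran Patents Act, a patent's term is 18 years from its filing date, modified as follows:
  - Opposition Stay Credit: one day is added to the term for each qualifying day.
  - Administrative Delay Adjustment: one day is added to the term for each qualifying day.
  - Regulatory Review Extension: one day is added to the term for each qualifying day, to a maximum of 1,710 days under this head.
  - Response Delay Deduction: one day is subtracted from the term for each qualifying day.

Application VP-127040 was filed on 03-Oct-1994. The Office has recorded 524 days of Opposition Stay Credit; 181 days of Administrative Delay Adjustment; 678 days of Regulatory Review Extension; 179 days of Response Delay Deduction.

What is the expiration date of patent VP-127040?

2016-01-20

Base term: filing date + 18 years → 3 October 2012.
Opposition Stay Credit: +524 days → 11 March 2014.
Administrative Delay Adjustment: +181 days → 8 September 2014.
Regulatory Review Extension: 678 days (within the 1710-day cap) → +678 days → 17 July 2016.
Response Delay Deduction: −179 days → 20 January 2016.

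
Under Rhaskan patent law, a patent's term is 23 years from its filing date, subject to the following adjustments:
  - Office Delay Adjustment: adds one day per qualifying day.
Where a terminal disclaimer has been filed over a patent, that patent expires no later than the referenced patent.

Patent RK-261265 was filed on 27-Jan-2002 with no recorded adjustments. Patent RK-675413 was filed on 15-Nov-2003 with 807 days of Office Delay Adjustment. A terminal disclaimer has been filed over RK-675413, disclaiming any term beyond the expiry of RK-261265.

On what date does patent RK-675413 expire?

January 27, 2025

Natural term of RK-675413:
  Base: filing + 23 years → 15 November 2026.
  Office Delay Adjustment: +807 days → 30 January 2029.
Expiry of referenced patent RK-261265:
  Base: filing + 23 years → 27 January 2025.
Terminal disclaimer: RK-675413 expires on the earlier of 30 January 2029 and 27 January 2025.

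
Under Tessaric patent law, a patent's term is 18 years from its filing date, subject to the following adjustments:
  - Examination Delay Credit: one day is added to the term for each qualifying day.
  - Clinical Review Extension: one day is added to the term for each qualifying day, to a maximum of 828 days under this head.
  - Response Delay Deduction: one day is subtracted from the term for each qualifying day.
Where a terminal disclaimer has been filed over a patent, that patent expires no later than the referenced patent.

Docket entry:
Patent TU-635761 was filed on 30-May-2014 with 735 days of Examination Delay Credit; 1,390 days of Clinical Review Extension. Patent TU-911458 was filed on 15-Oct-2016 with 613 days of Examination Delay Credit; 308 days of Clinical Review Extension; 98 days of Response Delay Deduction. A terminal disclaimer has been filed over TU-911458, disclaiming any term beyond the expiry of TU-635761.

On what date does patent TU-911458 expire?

2036-09-09

Natural term of TU-911458:
  Base: filing + 18 years → 15 October 2034.
  Examination Delay Credit: +613 days → 19 June 2036.
  Clinical Review Extension: 308 days (within the 828-day cap) → +308 days → 23 April 2037.
  Response Delay Deduction: −98 days → 15 January 2037.
Expiry of referenced patent TU-635761:
  Base: filing + 18 years → 30 May 2032.
  Examination Delay Credit: +735 days → 4 June 2034.
  Clinical Review Extension: 1390 days claimed exceeds the 828-day cap, so +828 days → 9 September 2036.
Terminal disclaimer: TU-911458 expires on the earlier of 15 January 2037 and 9 September 2036.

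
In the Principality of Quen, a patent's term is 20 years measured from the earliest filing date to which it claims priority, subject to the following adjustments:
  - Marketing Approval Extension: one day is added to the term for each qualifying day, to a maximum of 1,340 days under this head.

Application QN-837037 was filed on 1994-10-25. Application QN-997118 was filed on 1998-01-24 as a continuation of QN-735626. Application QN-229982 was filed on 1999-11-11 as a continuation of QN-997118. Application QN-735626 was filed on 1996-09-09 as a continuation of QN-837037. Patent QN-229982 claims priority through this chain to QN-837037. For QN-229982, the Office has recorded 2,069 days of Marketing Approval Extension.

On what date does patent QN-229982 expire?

2018-06-26

Earliest priority filing: 25 October 1994.
Base term: 25 October 1994 + 20 years → 25 October 2014.
Marketing Approval Extension: 2069 days claimed exceeds the 1340-day cap, so +1340 days → 26 June 2018.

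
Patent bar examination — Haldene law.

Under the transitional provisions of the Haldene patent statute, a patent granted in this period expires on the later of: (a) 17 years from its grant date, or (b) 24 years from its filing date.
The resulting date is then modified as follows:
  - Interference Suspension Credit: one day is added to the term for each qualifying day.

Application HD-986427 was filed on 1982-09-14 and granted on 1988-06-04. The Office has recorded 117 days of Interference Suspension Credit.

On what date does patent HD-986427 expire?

(a) grant + 17 years → 4 June 2005.
(b) filing + 24 years → 14 September 2006.
Later of the two: 14 September 2006.
Interference Suspension Credit: +117 days → 9 January 2007.

January 9, 2007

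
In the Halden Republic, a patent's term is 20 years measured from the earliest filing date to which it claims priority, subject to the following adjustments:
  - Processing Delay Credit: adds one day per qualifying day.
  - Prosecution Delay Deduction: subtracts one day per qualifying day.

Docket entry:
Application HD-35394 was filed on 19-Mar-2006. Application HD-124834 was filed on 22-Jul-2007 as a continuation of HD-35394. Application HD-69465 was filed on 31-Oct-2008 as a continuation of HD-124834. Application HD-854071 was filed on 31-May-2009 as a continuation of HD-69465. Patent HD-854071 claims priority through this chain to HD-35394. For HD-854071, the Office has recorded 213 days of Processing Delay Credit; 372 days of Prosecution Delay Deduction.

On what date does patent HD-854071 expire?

Earliest priority filing: 19 March 2006.
Base term: 19 March 2006 + 20 years → 19 March 2026.
Processing Delay Credit: +213 days → 18 October 2026.
Prosecution Delay Deduction: −372 days → 11 October 2025.

October 11, 2025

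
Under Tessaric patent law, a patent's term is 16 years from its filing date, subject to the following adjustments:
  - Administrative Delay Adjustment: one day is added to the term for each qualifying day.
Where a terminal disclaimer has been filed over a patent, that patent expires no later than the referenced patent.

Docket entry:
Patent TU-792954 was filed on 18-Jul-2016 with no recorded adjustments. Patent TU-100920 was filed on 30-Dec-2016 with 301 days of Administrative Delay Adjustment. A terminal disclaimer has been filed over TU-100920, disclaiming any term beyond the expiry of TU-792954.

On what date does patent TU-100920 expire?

Natural term of TU-100920:
  Base: filing + 16 years → 30 December 2032.
  Administrative Delay Adjustment: +301 days → 27 October 2033.
Expiry of referenced patent TU-792954:
  Base: filing + 16 years → 18 July 2032.
Terminal disclaimer: TU-100920 expires on the earlier of 27 October 2033 and 18 July 2032.

July 18, 2032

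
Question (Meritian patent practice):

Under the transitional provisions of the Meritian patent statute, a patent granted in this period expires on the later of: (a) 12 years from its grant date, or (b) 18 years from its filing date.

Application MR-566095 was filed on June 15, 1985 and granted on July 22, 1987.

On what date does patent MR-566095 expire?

2003-06-15

(a) grant + 12 years → 22 July 1999.
(b) filing + 18 years → 15 June 2003.
Later of the two: 15 June 2003.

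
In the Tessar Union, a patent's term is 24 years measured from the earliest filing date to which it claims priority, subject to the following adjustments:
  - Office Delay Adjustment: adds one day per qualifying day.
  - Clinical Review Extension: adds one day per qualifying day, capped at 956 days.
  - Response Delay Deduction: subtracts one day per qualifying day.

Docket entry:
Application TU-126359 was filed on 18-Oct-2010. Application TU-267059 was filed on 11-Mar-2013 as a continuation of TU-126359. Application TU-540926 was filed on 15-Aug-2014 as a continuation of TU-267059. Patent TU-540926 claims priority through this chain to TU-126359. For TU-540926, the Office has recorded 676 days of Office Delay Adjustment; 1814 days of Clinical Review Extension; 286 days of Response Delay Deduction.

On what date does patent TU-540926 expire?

Earliest priority filing: 18 October 2010.
Base term: 18 October 2010 + 24 years → 18 October 2034.
Office Delay Adjustment: +676 days → 24 August 2036.
Clinical Review Extension: 1814 days claimed exceeds the 956-day cap, so +956 days → 7 April 2039.
Response Delay Deduction: −286 days → 25 June 2038.

June 25, 2038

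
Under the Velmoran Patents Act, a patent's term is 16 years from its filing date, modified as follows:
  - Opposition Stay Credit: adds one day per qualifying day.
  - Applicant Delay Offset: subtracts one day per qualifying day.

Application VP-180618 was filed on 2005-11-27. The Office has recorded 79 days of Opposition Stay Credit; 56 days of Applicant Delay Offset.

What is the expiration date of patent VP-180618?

Base term: filing date + 16 years → 27 November 2021.
Opposition Stay Credit: +79 days → 14 February 2022.
Applicant Delay Offset: −56 days → 20 December 2021.

December 20, 2021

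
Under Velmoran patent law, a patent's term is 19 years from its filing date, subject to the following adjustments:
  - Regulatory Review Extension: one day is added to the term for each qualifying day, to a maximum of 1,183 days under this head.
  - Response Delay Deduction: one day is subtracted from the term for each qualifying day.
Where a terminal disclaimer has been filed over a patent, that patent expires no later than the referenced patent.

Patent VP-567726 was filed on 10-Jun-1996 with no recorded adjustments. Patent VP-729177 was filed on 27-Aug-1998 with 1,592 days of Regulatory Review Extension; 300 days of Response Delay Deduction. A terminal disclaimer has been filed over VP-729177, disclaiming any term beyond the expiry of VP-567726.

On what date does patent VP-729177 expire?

Natural term of VP-729177:
  Base: filing + 19 years → 27 August 2017.
  Regulatory Review Extension: 1592 days claimed exceeds the 1183-day cap, so +1183 days → 22 November 2020.
  Response Delay Deduction: −300 days → 27 January 2020.
Expiry of referenced patent VP-567726:
  Base: filing + 19 years → 10 June 2015.
Terminal disclaimer: VP-729177 expires on the earlier of 27 January 2020 and 10 June 2015.

June 10, 2015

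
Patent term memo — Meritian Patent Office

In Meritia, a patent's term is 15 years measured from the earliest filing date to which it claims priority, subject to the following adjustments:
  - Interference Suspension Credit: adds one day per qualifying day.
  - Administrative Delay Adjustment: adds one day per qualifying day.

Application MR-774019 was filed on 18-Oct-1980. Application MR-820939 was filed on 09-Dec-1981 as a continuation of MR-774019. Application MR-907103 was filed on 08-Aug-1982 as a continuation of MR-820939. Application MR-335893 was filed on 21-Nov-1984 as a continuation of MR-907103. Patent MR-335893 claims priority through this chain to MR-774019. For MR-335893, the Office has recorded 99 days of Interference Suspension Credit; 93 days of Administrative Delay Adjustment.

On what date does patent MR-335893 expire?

Earliest priority filing: 18 October 1980.
Base term: 18 October 1980 + 15 years → 18 October 1995.
Interference Suspension Credit: +99 days → 25 January 1996.
Administrative Delay Adjustment: +93 days → 27 April 1996.

1996-04-27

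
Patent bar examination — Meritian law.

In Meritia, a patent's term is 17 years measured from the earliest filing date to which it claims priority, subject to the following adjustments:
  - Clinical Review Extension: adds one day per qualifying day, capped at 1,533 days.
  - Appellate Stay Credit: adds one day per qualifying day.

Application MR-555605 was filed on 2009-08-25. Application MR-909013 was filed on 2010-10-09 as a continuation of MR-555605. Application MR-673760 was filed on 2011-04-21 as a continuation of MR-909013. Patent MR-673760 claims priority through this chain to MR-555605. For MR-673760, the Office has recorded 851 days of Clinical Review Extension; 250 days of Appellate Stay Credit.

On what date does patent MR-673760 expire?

Earliest priority filing: 25 August 2009.
Base term: 25 August 2009 + 17 years → 25 August 2026.
Clinical Review Extension: 851 days (within the 1533-day cap) → +851 days → 23 December 2028.
Appellate Stay Credit: +250 days → 30 August 2029.

August 30, 2029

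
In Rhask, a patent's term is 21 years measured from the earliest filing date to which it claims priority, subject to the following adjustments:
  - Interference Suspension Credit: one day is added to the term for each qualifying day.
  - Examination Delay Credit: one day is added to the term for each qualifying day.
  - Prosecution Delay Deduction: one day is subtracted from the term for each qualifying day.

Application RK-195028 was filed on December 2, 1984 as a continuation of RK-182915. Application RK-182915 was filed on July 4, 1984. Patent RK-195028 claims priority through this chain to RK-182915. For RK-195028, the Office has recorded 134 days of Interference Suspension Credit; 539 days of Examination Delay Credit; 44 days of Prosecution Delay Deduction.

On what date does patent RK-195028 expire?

March 25, 2007

Earliest priority filing: 4 July 1984.
Base term: 4 July 1984 + 21 years → 4 July 2005.
Interference Suspension Credit: +134 days → 15 November 2005.
Examination Delay Credit: +539 days → 8 May 2007.
Prosecution Delay Deduction: −44 days → 25 March 2007.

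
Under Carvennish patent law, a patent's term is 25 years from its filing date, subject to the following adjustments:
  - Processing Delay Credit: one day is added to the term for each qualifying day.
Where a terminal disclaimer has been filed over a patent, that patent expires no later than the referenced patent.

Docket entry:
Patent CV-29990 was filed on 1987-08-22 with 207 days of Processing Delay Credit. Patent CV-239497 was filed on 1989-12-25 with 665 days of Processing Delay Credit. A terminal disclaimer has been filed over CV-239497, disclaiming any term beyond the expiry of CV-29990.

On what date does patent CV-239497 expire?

March 17, 2013

Natural term of CV-239497:
  Base: filing + 25 years → 25 December 2014.
  Processing Delay Credit: +665 days → 20 October 2016.
Expiry of referenced patent CV-29990:
  Base: filing + 25 years → 22 August 2012.
  Processing Delay Credit: +207 days → 17 March 2013.
Terminal disclaimer: CV-239497 expires on the earlier of 20 October 2016 and 17 March 2013.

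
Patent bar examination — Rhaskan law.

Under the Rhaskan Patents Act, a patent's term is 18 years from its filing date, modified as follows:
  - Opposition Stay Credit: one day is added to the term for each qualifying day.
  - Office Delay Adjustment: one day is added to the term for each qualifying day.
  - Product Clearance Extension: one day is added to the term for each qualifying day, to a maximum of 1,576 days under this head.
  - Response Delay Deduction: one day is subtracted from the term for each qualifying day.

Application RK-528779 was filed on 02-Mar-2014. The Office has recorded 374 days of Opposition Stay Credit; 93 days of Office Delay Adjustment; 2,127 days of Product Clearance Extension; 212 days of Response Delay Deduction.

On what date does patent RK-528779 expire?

March 7, 2037

Base term: filing date + 18 years → 2 March 2032.
Opposition Stay Credit: +374 days → 11 March 2033.
Office Delay Adjustment: +93 days → 12 June 2033.
Product Clearance Extension: 2127 days claimed exceeds the 1576-day cap, so +1576 days → 5 October 2037.
Response Delay Deduction: −212 days → 7 March 2037.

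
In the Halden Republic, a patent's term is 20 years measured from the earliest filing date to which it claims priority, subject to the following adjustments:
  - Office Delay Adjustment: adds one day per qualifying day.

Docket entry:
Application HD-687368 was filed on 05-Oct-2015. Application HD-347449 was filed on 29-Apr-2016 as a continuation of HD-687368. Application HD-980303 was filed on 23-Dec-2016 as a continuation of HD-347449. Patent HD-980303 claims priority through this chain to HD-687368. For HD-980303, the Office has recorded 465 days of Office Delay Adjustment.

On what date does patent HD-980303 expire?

Earliest priority filing: 5 October 2015.
Base term: 5 October 2015 + 20 years → 5 October 2035.
Office Delay Adjustment: +465 days → 12 January 2037.

January 12, 2037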